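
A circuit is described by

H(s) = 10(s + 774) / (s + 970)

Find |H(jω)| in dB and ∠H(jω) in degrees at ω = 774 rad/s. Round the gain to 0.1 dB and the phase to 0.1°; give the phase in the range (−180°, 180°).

At s = jω = j774:
zero (s+774): 774 + j774 → |·| = √(774²+774²) = √1198152 ≈ 1094.6, ∠ = arctan(774/774) ≈ 45.00°
pole (s+970): 970 + j774 → |·| = √(970²+774²) = √1539976 ≈ 1241, ∠ = arctan(774/970) ≈ 38.59°
|H| = 10 · 1094.6 / 1241 ≈ 8.8203
Gain = 20 log₁₀(8.8203) ≈ 18.91 dB
∠H = 45.00° − 38.59° = 6.41°

18.9 dB, 6.4°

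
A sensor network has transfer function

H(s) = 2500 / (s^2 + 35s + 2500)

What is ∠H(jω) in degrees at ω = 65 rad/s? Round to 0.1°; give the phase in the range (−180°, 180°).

-127.2°

At s = jω = j65:
quadratic: (j65)² + 35·j65 + 2500 = -1725 + j2275 → |·| ≈ 2855, ∠ ≈ 127.17°
∠H = 0.00° − 127.17° = -127.17°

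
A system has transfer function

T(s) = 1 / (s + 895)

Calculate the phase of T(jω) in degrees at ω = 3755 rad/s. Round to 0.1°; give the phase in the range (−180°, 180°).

-76.6°

Substitute s = j3755:
Numerator: 1 = 1 + j0
Denominator: (j3755) + 895 = 895 + j3755
|N| = √(1² + 0²) ≈ 1, ∠N ≈ 0.00°
|D| = √(895² + 3755²) ≈ 3860.2, ∠D ≈ 76.59°
∠T = 0.00° − 76.59° = -76.59°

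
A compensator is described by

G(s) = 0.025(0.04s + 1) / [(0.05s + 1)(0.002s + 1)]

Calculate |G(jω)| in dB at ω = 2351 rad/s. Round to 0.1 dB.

-47.6 dB

At ω = 2351 rad/s:
zero (1 + j2351·0.04) = 1 + j94.04 → |·| ≈ 94.045, ∠ ≈ 89.39°
pole (1 + j2351·0.05) = 1 + j117.55 → |·| ≈ 117.55, ∠ ≈ 89.51°
pole (1 + j2351·0.002) = 1 + j4.702 → |·| ≈ 4.8072, ∠ ≈ 77.99°
|G| = 0.025 · 94.045 / (117.55 · 4.8072) ≈ 0.0041606
Gain = 20 log₁₀(0.0041606) ≈ -47.62 dB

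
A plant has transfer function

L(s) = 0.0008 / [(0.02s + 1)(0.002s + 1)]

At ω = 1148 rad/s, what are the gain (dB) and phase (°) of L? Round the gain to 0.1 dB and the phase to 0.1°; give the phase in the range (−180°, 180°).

At ω = 1148 rad/s:
pole (1 + j1148·0.02) = 1 + j22.96 → |·| ≈ 22.982, ∠ ≈ 87.51°
pole (1 + j1148·0.002) = 1 + j2.296 → |·| ≈ 2.5043, ∠ ≈ 66.46°
|L| = 0.0008 · 1 / (22.982 · 2.5043) ≈ 1.39e-05
Gain = 20 log₁₀(1.39e-05) ≈ -97.14 dB
∠L = (0°) − (87.51° + 66.46°) = -153.97°

-97.1 dB, -154.0°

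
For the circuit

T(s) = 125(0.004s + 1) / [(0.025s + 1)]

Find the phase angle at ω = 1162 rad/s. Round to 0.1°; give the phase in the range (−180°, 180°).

-10.2°

At ω = 1162 rad/s:
zero (1 + j1162·0.004) = 1 + j4.648 → |·| ≈ 4.7544, ∠ ≈ 77.86°
pole (1 + j1162·0.025) = 1 + j29.05 → |·| ≈ 29.067, ∠ ≈ 88.03°
∠T = (77.86°) − (88.03°) = -10.17°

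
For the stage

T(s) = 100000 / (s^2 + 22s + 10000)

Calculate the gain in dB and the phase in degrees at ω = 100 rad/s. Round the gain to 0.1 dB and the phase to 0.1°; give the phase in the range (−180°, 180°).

At s = jω = j100:
quadratic: (j100)² + 22·j100 + 10000 = 0 + j2200 → |·| ≈ 2200, ∠ ≈ 90.00°
|T| = 100000 / 2200 ≈ 45.455
Gain = 20 log₁₀(45.455) ≈ 33.15 dB
∠T = 0.00° − 90.00° = -90.00°

33.2 dB, -90.0°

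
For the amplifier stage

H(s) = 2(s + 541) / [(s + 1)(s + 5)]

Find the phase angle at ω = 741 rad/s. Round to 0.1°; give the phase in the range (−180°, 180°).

-125.7°

At s = jω = j741:
zero (s+541): 541 + j741 → |·| = √(541²+741²) = √841762 ≈ 917.48, ∠ = arctan(741/541) ≈ 53.87°
pole (s+1): 1 + j741 → |·| = √(1²+741²) = √549082 ≈ 741, ∠ = arctan(741/1) ≈ 89.92°
pole (s+5): 5 + j741 → |·| = √(5²+741²) = √549106 ≈ 741.02, ∠ = arctan(741/5) ≈ 89.61°
∠H = 53.87° − 179.53° = -125.66°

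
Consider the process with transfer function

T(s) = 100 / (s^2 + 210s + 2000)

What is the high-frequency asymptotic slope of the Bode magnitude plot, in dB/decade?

-40 dB/decade

Each pole contributes −20 dB/decade at high frequency; each zero contributes +20 dB/decade.
Net: 0 zero(s) − 2 pole(s) → -40 dB/decade.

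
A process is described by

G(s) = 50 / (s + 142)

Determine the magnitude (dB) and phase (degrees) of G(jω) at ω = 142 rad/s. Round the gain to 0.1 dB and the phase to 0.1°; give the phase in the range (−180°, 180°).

At s = jω = j142:
pole (s+142): 142 + j142 → |·| = √(142²+142²) = √40328 ≈ 200.82, ∠ = arctan(142/142) ≈ 45.00°
|G| = 50 / 200.82 ≈ 0.24898
Gain = 20 log₁₀(0.24898) ≈ -12.08 dB
∠G = 0.00° − 45.00° = -45.00°

-12.1 dB, -45.0°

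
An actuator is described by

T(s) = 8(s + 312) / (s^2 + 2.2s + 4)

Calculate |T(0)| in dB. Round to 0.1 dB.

55.9 dB

T(0) = 8·312 / 4 = 624
20 log₁₀(624) ≈ 55.90 dB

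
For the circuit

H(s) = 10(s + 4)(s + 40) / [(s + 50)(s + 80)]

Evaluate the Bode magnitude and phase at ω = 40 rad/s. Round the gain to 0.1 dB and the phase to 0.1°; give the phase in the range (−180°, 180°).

At s = jω = j40:
zero (s+4): 4 + j40 → |·| = √(4²+40²) = √1616 ≈ 40.2, ∠ = arctan(40/4) ≈ 84.29°
zero (s+40): 40 + j40 → |·| = √(40²+40²) = √3200 ≈ 56.569, ∠ = arctan(40/40) ≈ 45.00°
pole (s+50): 50 + j40 → |·| = √(50²+40²) = √4100 ≈ 64.031, ∠ = arctan(40/50) ≈ 38.66°
pole (s+80): 80 + j40 → |·| = √(80²+40²) = √8000 ≈ 89.443, ∠ = arctan(40/80) ≈ 26.57°
|H| = 10 · 2274.1 / 5727.1 ≈ 3.9708
Gain = 20 log₁₀(3.9708) ≈ 11.98 dB
∠H = 129.29° − 65.23° = 64.06°

12.0 dB, 64.1°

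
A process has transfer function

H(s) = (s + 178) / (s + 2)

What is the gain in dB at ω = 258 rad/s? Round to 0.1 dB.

Substitute s = j258:
Numerator: (j258) + 178 = 178 + j258
Denominator: (j258) + 2 = 2 + j258
|N| = √(178² + 258²) ≈ 313.45, ∠N ≈ 55.40°
|D| = √(2² + 258²) ≈ 258.01, ∠D ≈ 89.56°
|H| = 313.45 / 258.01 ≈ 1.2149
Gain = 20 log₁₀(1.2149) ≈ 1.69 dB

1.7 dB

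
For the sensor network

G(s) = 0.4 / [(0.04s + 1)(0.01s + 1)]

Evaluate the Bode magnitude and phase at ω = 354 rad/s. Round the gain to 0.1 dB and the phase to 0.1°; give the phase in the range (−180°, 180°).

At ω = 354 rad/s:
pole (1 + j354·0.04) = 1 + j14.16 → |·| ≈ 14.195, ∠ ≈ 85.96°
pole (1 + j354·0.01) = 1 + j3.54 → |·| ≈ 3.6785, ∠ ≈ 74.23°
|G| = 0.4 · 1 / (14.195 · 3.6785) ≈ 0.0076604
Gain = 20 log₁₀(0.0076604) ≈ -42.31 dB
∠G = (0°) − (85.96° + 74.23°) = -160.19°

-42.3 dB, -160.2°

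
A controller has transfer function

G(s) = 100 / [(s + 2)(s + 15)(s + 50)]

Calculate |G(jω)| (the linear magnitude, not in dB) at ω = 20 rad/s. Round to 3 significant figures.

0.00370

At s = jω = j20:
pole (s+2): 2 + j20 → |·| = √(2²+20²) = √404 ≈ 20.1, ∠ = arctan(20/2) ≈ 84.29°
pole (s+15): 15 + j20 → |·| = √(15²+20²) = √625 ≈ 25, ∠ = arctan(20/15) ≈ 53.13°
pole (s+50): 50 + j20 → |·| = √(50²+20²) = √2900 ≈ 53.852, ∠ = arctan(20/50) ≈ 21.80°
|G| = 100 / 27061 ≈ 0.0036954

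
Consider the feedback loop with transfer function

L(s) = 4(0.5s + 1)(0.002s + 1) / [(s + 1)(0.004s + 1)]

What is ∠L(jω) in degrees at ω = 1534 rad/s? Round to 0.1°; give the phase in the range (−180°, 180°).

-8.8°

At ω = 1534 rad/s:
zero (1 + j1534·0.5) = 1 + j767 → |·| ≈ 767, ∠ ≈ 89.93°
zero (1 + j1534·0.002) = 1 + j3.068 → |·| ≈ 3.2269, ∠ ≈ 71.95°
pole (1 + j1534·1) = 1 + j1534 → |·| ≈ 1534, ∠ ≈ 89.96°
pole (1 + j1534·0.004) = 1 + j6.136 → |·| ≈ 6.217, ∠ ≈ 80.74°
∠L = (89.93° + 71.95°) − (89.96° + 80.74°) = -8.82°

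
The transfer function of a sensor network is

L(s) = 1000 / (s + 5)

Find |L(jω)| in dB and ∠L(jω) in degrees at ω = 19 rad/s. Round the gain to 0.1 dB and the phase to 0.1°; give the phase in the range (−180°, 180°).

34.1 dB, -75.3°

Substitute s = j19:
Numerator: 1000 = 1000 + j0
Denominator: (j19) + 5 = 5 + j19
|N| = √(1000² + 0²) ≈ 1000, ∠N ≈ 0.00°
|D| = √(5² + 19²) ≈ 19.647, ∠D ≈ 75.26°
|L| = 1000 / 19.647 ≈ 50.898
Gain = 20 log₁₀(50.898) ≈ 34.13 dB
∠L = 0.00° − 75.26° = -75.26°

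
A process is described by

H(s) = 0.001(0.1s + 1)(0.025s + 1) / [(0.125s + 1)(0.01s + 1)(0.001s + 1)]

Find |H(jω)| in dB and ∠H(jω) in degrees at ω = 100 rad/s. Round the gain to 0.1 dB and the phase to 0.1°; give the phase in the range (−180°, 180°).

At ω = 100 rad/s:
zero (1 + j100·0.1) = 1 + j10 → |·| ≈ 10.05, ∠ ≈ 84.29°
zero (1 + j100·0.025) = 1 + j2.5 → |·| ≈ 2.6926, ∠ ≈ 68.20°
pole (1 + j100·0.125) = 1 + j12.5 → |·| ≈ 12.54, ∠ ≈ 85.43°
pole (1 + j100·0.01) = 1 + j1 → |·| ≈ 1.4142, ∠ ≈ 45.00°
pole (1 + j100·0.001) = 1 + j0.1 → |·| ≈ 1.005, ∠ ≈ 5.71°
|H| = 0.001 · 10.05 · 2.6926 / (12.54 · 1.4142 · 1.005) ≈ 0.0015183
Gain = 20 log₁₀(0.0015183) ≈ -56.37 dB
∠H = (84.29° + 68.20°) − (85.43° + 45.00° + 5.71°) = 16.35°

-56.4 dB, 16.4°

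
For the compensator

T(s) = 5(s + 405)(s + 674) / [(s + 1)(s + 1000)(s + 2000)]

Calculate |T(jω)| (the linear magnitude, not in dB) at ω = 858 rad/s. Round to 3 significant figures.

At s = jω = j858:
zero (s+405): 405 + j858 → |·| = √(405²+858²) = √900189 ≈ 948.78, ∠ = arctan(858/405) ≈ 64.73°
zero (s+674): 674 + j858 → |·| = √(674²+858²) = √1190440 ≈ 1091.1, ∠ = arctan(858/674) ≈ 51.85°
pole (s+1): 1 + j858 → |·| = √(1²+858²) = √736165 ≈ 858, ∠ = arctan(858/1) ≈ 89.93°
pole (s+1000): 1000 + j858 → |·| = √(1000²+858²) = √1736164 ≈ 1317.6, ∠ = arctan(858/1000) ≈ 40.63°
pole (s+2000): 2000 + j858 → |·| = √(2000²+858²) = √4736164 ≈ 2176.3, ∠ = arctan(858/2000) ≈ 23.22°
|T| = 5 · 1.0352e+06 / 2.4603e+09 ≈ 0.0021038

0.00210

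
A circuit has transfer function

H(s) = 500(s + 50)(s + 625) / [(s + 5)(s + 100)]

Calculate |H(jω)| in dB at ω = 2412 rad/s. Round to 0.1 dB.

At s = jω = j2412:
zero (s+50): 50 + j2412 → |·| = √(50²+2412²) = √5820244 ≈ 2412.5, ∠ = arctan(2412/50) ≈ 88.81°
zero (s+625): 625 + j2412 → |·| = √(625²+2412²) = √6208369 ≈ 2491.7, ∠ = arctan(2412/625) ≈ 75.47°
pole (s+5): 5 + j2412 → |·| = √(5²+2412²) = √5817769 ≈ 2412, ∠ = arctan(2412/5) ≈ 89.88°
pole (s+100): 100 + j2412 → |·| = √(100²+2412²) = √5827744 ≈ 2414.1, ∠ = arctan(2412/100) ≈ 87.63°
|H| = 500 · 6.0112e+06 / 5.8228e+06 ≈ 516.18
Gain = 20 log₁₀(516.18) ≈ 54.26 dB

54.3 dB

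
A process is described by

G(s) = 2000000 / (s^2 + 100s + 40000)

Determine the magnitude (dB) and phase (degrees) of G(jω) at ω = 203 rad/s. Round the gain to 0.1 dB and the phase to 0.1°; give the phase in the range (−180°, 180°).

At s = jω = j203:
quadratic: (j203)² + 100·j203 + 40000 = -1209 + j20300 → |·| ≈ 20336, ∠ ≈ 93.41°
|G| = 2000000 / 20336 ≈ 98.348
Gain = 20 log₁₀(98.348) ≈ 39.86 dB
∠G = 0.00° − 93.41° = -93.41°

39.9 dB, -93.4°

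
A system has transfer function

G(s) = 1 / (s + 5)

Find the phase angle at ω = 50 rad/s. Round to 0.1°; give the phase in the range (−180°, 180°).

At s = jω = j50:
pole (s+5): 5 + j50 → |·| = √(5²+50²) = √2525 ≈ 50.249, ∠ = arctan(50/5) ≈ 84.29°
∠G = 0.00° − 84.29° = -84.29°

-84.3°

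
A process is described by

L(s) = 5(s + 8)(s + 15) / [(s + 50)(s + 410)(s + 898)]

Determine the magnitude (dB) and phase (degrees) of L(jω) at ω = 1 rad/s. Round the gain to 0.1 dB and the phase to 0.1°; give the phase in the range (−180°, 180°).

-89.7 dB, 9.6°

At s = jω = j1:
zero (s+8): 8 + j1 → |·| = √(8²+1²) = √65 ≈ 8.0623, ∠ = arctan(1/8) ≈ 7.13°
zero (s+15): 15 + j1 → |·| = √(15²+1²) = √226 ≈ 15.033, ∠ = arctan(1/15) ≈ 3.81°
pole (s+50): 50 + j1 → |·| = √(50²+1²) = √2501 ≈ 50.01, ∠ = arctan(1/50) ≈ 1.15°
pole (s+410): 410 + j1 → |·| = √(410²+1²) = √168101 ≈ 410, ∠ = arctan(1/410) ≈ 0.14°
pole (s+898): 898 + j1 → |·| = √(898²+1²) = √806405 ≈ 898, ∠ = arctan(1/898) ≈ 0.06°
|L| = 5 · 121.2 / 1.8413e+07 ≈ 3.2912e-05
Gain = 20 log₁₀(3.2912e-05) ≈ -89.65 dB
∠L = 10.94° − 1.35° = 9.59°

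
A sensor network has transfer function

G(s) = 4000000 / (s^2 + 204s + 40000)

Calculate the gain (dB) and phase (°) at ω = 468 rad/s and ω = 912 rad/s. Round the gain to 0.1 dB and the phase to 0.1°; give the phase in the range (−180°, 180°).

At s = jω = j468:
quadratic: (j468)² + 204·j468 + 40000 = -179024 + j95472 → |·| ≈ 2.0289e+05, ∠ ≈ 151.93°
|G| = 4000000 / 2.0289e+05 ≈ 19.715
Gain = 20 log₁₀(19.715) ≈ 25.90 dB
∠G = 0.00° − 151.93° = -151.93°

At s = jω = j912:
quadratic: (j912)² + 204·j912 + 40000 = -791744 + j186048 → |·| ≈ 8.1331e+05, ∠ ≈ 166.78°
|G| = 4000000 / 8.1331e+05 ≈ 4.9182
Gain = 20 log₁₀(4.9182) ≈ 13.84 dB
∠G = 0.00° − 166.78° = -166.78°

ω = 468: 25.9 dB, -151.9°; ω = 912: 13.8 dB, -166.8°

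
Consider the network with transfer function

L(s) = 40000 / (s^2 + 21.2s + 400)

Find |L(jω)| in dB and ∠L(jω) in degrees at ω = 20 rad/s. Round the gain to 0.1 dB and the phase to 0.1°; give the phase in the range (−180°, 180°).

39.5 dB, -90.0°

At s = jω = j20:
quadratic: (j20)² + 21.2·j20 + 400 = 0 + j424 → |·| ≈ 424, ∠ ≈ 90.00°
|L| = 40000 / 424 ≈ 94.34
Gain = 20 log₁₀(94.34) ≈ 39.49 dB
∠L = 0.00° − 90.00° = -90.00°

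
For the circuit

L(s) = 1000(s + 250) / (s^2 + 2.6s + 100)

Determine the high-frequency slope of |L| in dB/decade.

-20 dB/decade

Each pole contributes −20 dB/decade at high frequency; each zero contributes +20 dB/decade.
Net: 1 zero(s) − 2 pole(s) → -20 dB/decade.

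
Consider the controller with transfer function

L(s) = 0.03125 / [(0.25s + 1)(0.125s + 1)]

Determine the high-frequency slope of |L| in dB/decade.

-40 dB/decade

Each pole contributes −20 dB/decade at high frequency; each zero contributes +20 dB/decade.
Net: 0 zero(s) − 2 pole(s) → -40 dB/decade.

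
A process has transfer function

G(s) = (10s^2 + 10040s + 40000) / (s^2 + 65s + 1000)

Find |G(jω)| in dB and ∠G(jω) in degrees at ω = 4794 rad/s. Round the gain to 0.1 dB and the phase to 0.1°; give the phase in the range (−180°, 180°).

Substitute s = j4794:
Numerator: 10(j4794)^2 + 10040(j4794) + 40000 = -229784360 + j48131760
Denominator: (j4794)^2 + 65(j4794) + 1000 = -22981436 + j311610
|N| = √(229784360² + 48131760²) ≈ 2.3477e+08, ∠N ≈ 168.17°
|D| = √(22981436² + 311610²) ≈ 2.2984e+07, ∠D ≈ 179.22°
|G| = 2.3477e+08 / 2.2984e+07 ≈ 10.214
Gain = 20 log₁₀(10.214) ≈ 20.18 dB
∠G = 168.17° − 179.22° = -11.05°

20.2 dB, -11.1°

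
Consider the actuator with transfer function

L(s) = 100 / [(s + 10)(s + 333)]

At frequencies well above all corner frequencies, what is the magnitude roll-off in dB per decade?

Each pole contributes −20 dB/decade at high frequency; each zero contributes +20 dB/decade.
Net: 0 zero(s) − 2 pole(s) → -40 dB/decade.

-40 dB/decade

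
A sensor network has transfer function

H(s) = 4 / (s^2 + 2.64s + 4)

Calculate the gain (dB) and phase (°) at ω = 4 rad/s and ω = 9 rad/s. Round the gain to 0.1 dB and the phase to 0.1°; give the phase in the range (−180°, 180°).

ω = 4: -12.0 dB, -138.7°; ω = 9: -26.1 dB, -162.9°

At s = jω = j4:
quadratic: (j4)² + 2.64·j4 + 4 = -12 + j10.56 → |·| ≈ 15.985, ∠ ≈ 138.65°
|H| = 4 / 15.985 ≈ 0.25023
Gain = 20 log₁₀(0.25023) ≈ -12.03 dB
∠H = 0.00° − 138.65° = -138.65°

At s = jω = j9:
quadratic: (j9)² + 2.64·j9 + 4 = -77 + j23.76 → |·| ≈ 80.582, ∠ ≈ 162.85°
|H| = 4 / 80.582 ≈ 0.049639
Gain = 20 log₁₀(0.049639) ≈ -26.08 dB
∠H = 0.00° − 162.85° = -162.85°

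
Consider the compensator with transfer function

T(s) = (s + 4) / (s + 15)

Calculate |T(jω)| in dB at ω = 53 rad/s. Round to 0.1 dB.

-0.3 dB

Substitute s = j53:
Numerator: (j53) + 4 = 4 + j53
Denominator: (j53) + 15 = 15 + j53
|N| = √(4² + 53²) ≈ 53.151, ∠N ≈ 85.68°
|D| = √(15² + 53²) ≈ 55.082, ∠D ≈ 74.20°
|T| = 53.151 / 55.082 ≈ 0.96494
Gain = 20 log₁₀(0.96494) ≈ -0.31 dB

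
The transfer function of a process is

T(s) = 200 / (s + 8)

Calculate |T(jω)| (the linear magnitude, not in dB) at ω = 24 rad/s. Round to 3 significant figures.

At s = jω = j24:
pole (s+8): 8 + j24 → |·| = √(8²+24²) = √640 ≈ 25.298, ∠ = arctan(24/8) ≈ 71.57°
|T| = 200 / 25.298 ≈ 7.9058

7.91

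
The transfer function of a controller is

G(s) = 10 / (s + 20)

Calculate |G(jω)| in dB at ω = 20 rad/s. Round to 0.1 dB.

Substitute s = j20:
Numerator: 10 = 10 + j0
Denominator: (j20) + 20 = 20 + j20
|N| = √(10² + 0²) ≈ 10, ∠N ≈ 0.00°
|D| = √(20² + 20²) ≈ 28.284, ∠D ≈ 45.00°
|G| = 10 / 28.284 ≈ 0.35356
Gain = 20 log₁₀(0.35356) ≈ -9.03 dB

-9.0 dB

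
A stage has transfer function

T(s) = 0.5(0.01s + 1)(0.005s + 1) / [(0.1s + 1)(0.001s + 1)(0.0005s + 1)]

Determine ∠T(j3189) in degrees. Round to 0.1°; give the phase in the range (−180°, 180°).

At ω = 3189 rad/s:
zero (1 + j3189·0.01) = 1 + j31.89 → |·| ≈ 31.906, ∠ ≈ 88.20°
zero (1 + j3189·0.005) = 1 + j15.945 → |·| ≈ 15.976, ∠ ≈ 86.41°
pole (1 + j3189·0.1) = 1 + j318.9 → |·| ≈ 318.9, ∠ ≈ 89.82°
pole (1 + j3189·0.001) = 1 + j3.189 → |·| ≈ 3.3421, ∠ ≈ 72.59°
pole (1 + j3189·0.0005) = 1 + j1.5945 → |·| ≈ 1.8821, ∠ ≈ 57.91°
∠T = (88.20° + 86.41°) − (89.82° + 72.59° + 57.91°) = -45.71°

-45.7°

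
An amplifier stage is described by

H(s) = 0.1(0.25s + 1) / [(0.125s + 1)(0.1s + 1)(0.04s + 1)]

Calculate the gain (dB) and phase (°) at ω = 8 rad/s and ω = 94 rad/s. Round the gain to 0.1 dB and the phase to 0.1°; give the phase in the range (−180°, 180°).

ω = 8: -18.6 dB, -38.0°; ω = 94: -45.3 dB, -156.6°

At ω = 8 rad/s:
zero (1 + j8·0.25) = 1 + j2 → |·| ≈ 2.2361, ∠ ≈ 63.43°
pole (1 + j8·0.125) = 1 + j1 → |·| ≈ 1.4142, ∠ ≈ 45.00°
pole (1 + j8·0.1) = 1 + j0.8 → |·| ≈ 1.2806, ∠ ≈ 38.66°
pole (1 + j8·0.04) = 1 + j0.32 → |·| ≈ 1.05, ∠ ≈ 17.74°
|H| = 0.1 · 2.2361 / (1.4142 · 1.2806 · 1.05) ≈ 0.11759
Gain = 20 log₁₀(0.11759) ≈ -18.59 dB
∠H = (63.43°) − (45.00° + 38.66° + 17.74°) = -37.97°

At ω = 94 rad/s:
zero (1 + j94·0.25) = 1 + j23.5 → |·| ≈ 23.521, ∠ ≈ 87.56°
pole (1 + j94·0.125) = 1 + j11.75 → |·| ≈ 11.792, ∠ ≈ 85.14°
pole (1 + j94·0.1) = 1 + j9.4 → |·| ≈ 9.453, ∠ ≈ 83.93°
pole (1 + j94·0.04) = 1 + j3.76 → |·| ≈ 3.8907, ∠ ≈ 75.11°
|H| = 0.1 · 23.521 / (11.792 · 9.453 · 3.8907) ≈ 0.0054234
Gain = 20 log₁₀(0.0054234) ≈ -45.31 dB
∠H = (87.56°) − (85.14° + 83.93° + 75.11°) = -156.62°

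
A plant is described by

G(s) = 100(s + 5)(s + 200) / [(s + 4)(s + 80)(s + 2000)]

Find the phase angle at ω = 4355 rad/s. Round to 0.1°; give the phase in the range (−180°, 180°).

-66.9°

At s = jω = j4355:
zero (s+5): 5 + j4355 → |·| = √(5²+4355²) = √18966050 ≈ 4355, ∠ = arctan(4355/5) ≈ 89.93°
zero (s+200): 200 + j4355 → |·| = √(200²+4355²) = √19006025 ≈ 4359.6, ∠ = arctan(4355/200) ≈ 87.37°
pole (s+4): 4 + j4355 → |·| = √(4²+4355²) = √18966041 ≈ 4355, ∠ = arctan(4355/4) ≈ 89.95°
pole (s+80): 80 + j4355 → |·| = √(80²+4355²) = √18972425 ≈ 4355.7, ∠ = arctan(4355/80) ≈ 88.95°
pole (s+2000): 2000 + j4355 → |·| = √(2000²+4355²) = √22966025 ≈ 4792.3, ∠ = arctan(4355/2000) ≈ 65.33°
∠G = 177.30° − 244.23° = -66.93°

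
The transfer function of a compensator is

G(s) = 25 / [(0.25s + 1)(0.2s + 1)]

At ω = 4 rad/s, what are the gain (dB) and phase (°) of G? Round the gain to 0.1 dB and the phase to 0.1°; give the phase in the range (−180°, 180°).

At ω = 4 rad/s:
pole (1 + j4·0.25) = 1 + j1 → |·| ≈ 1.4142, ∠ ≈ 45.00°
pole (1 + j4·0.2) = 1 + j0.8 → |·| ≈ 1.2806, ∠ ≈ 38.66°
|G| = 25 · 1 / (1.4142 · 1.2806) ≈ 13.804
Gain = 20 log₁₀(13.804) ≈ 22.80 dB
∠G = (0°) − (45.00° + 38.66°) = -83.66°

22.8 dB, -83.7°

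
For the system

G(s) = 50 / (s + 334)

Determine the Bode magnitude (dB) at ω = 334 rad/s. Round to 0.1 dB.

Substitute s = j334:
Numerator: 50 = 50 + j0
Denominator: (j334) + 334 = 334 + j334
|N| = √(50² + 0²) ≈ 50, ∠N ≈ 0.00°
|D| = √(334² + 334²) ≈ 472.35, ∠D ≈ 45.00°
|G| = 50 / 472.35 ≈ 0.10585
Gain = 20 log₁₀(0.10585) ≈ -19.51 dB

-19.5 dB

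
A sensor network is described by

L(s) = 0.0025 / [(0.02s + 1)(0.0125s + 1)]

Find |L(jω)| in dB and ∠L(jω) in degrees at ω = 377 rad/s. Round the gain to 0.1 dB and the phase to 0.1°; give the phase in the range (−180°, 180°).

At ω = 377 rad/s:
pole (1 + j377·0.02) = 1 + j7.54 → |·| ≈ 7.606, ∠ ≈ 82.45°
pole (1 + j377·0.0125) = 1 + j4.7125 → |·| ≈ 4.8174, ∠ ≈ 78.02°
|L| = 0.0025 · 1 / (7.606 · 4.8174) ≈ 6.8229e-05
Gain = 20 log₁₀(6.8229e-05) ≈ -83.32 dB
∠L = (0°) − (82.45° + 78.02°) = -160.47°

-83.3 dB, -160.5°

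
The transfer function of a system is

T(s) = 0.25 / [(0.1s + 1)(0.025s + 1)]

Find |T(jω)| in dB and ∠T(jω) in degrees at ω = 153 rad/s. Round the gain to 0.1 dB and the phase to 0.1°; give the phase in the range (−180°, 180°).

-47.7 dB, -161.6°

At ω = 153 rad/s:
pole (1 + j153·0.1) = 1 + j15.3 → |·| ≈ 15.333, ∠ ≈ 86.26°
pole (1 + j153·0.025) = 1 + j3.825 → |·| ≈ 3.9536, ∠ ≈ 75.35°
|T| = 0.25 · 1 / (15.333 · 3.9536) ≈ 0.004124
Gain = 20 log₁₀(0.004124) ≈ -47.69 dB
∠T = (0°) − (86.26° + 75.35°) = -161.61°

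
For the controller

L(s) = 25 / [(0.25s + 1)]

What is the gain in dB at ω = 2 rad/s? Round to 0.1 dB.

27.0 dB

At ω = 2 rad/s:
pole (1 + j2·0.25) = 1 + j0.5 → |·| ≈ 1.118, ∠ ≈ 26.57°
|L| = 25 · 1 / (1.118) ≈ 22.361
Gain = 20 log₁₀(22.361) ≈ 26.99 dB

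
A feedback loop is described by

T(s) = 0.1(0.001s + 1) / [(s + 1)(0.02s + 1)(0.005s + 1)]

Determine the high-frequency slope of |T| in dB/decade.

Each pole contributes −20 dB/decade at high frequency; each zero contributes +20 dB/decade.
Net: 1 zero(s) − 3 pole(s) → -40 dB/decade.

-40 dB/decade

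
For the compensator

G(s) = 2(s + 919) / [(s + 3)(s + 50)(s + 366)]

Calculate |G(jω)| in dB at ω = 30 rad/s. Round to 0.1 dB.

-50.9 dB

At s = jω = j30:
zero (s+919): 919 + j30 → |·| = √(919²+30²) = √845461 ≈ 919.49, ∠ = arctan(30/919) ≈ 1.87°
pole (s+3): 3 + j30 → |·| = √(3²+30²) = √909 ≈ 30.15, ∠ = arctan(30/3) ≈ 84.29°
pole (s+50): 50 + j30 → |·| = √(50²+30²) = √3400 ≈ 58.31, ∠ = arctan(30/50) ≈ 30.96°
pole (s+366): 366 + j30 → |·| = √(366²+30²) = √134856 ≈ 367.23, ∠ = arctan(30/366) ≈ 4.69°
|G| = 2 · 919.49 / 6.4561e+05 ≈ 0.0028484
Gain = 20 log₁₀(0.0028484) ≈ -50.91 dB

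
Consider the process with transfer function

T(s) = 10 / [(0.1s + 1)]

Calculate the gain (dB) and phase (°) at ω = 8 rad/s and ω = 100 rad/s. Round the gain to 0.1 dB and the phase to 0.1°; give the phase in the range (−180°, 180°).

ω = 8: 17.9 dB, -38.7°; ω = 100: -0.0 dB, -84.3°

At ω = 8 rad/s:
pole (1 + j8·0.1) = 1 + j0.8 → |·| ≈ 1.2806, ∠ ≈ 38.66°
|T| = 10 · 1 / (1.2806) ≈ 7.8088
Gain = 20 log₁₀(7.8088) ≈ 17.85 dB
∠T = (0°) − (38.66°) = -38.66°

At ω = 100 rad/s:
pole (1 + j100·0.1) = 1 + j10 → |·| ≈ 10.05, ∠ ≈ 84.29°
|T| = 10 · 1 / (10.05) ≈ 0.99502
Gain = 20 log₁₀(0.99502) ≈ -0.04 dB
∠T = (0°) − (84.29°) = -84.29°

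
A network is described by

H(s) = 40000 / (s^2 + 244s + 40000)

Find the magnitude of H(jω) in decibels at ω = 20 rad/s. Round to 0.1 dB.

At s = jω = j20:
quadratic: (j20)² + 244·j20 + 40000 = 39600 + j4880 → |·| ≈ 39900, ∠ ≈ 7.03°
|H| = 40000 / 39900 ≈ 1.0025
Gain = 20 log₁₀(1.0025) ≈ 0.02 dB

0.0 dB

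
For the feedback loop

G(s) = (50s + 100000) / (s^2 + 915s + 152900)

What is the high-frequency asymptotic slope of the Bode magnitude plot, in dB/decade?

Each pole contributes −20 dB/decade at high frequency; each zero contributes +20 dB/decade.
Net: 1 zero(s) − 2 pole(s) → -20 dB/decade.

-20 dB/decade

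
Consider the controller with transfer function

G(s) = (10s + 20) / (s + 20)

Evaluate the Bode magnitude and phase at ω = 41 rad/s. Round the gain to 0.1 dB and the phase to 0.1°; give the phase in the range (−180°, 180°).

19.1 dB, 23.2°

Substitute s = j41:
Numerator: 10(j41) + 20 = 20 + j410
Denominator: (j41) + 20 = 20 + j41
|N| = √(20² + 410²) ≈ 410.49, ∠N ≈ 87.21°
|D| = √(20² + 41²) ≈ 45.618, ∠D ≈ 64.00°
|G| = 410.49 / 45.618 ≈ 8.9984
Gain = 20 log₁₀(8.9984) ≈ 19.08 dB
∠G = 87.21° − 64.00° = 23.21°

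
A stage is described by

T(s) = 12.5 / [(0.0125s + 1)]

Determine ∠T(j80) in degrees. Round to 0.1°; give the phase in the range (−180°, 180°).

At ω = 80 rad/s:
pole (1 + j80·0.0125) = 1 + j1 → |·| ≈ 1.4142, ∠ ≈ 45.00°
∠T = (0°) − (45.00°) = -45.00°

-45.0°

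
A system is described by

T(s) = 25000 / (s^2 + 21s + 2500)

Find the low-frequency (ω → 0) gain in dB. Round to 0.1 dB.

20.0 dB

T(0) = 25000 / 2500 = 10
20 log₁₀(10) ≈ 20.00 dB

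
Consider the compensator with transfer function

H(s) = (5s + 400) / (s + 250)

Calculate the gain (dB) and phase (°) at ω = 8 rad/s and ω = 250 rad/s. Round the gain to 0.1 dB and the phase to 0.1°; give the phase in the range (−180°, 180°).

Substitute s = j8:
Numerator: 5(j8) + 400 = 400 + j40
Denominator: (j8) + 250 = 250 + j8
|N| = √(400² + 40²) ≈ 402, ∠N ≈ 5.71°
|D| = √(250² + 8²) ≈ 250.13, ∠D ≈ 1.83°
|H| = 402 / 250.13 ≈ 1.6072
Gain = 20 log₁₀(1.6072) ≈ 4.12 dB
∠H = 5.71° − 1.83° = 3.88°

Substitute s = j250:
Numerator: 5(j250) + 400 = 400 + j1250
Denominator: (j250) + 250 = 250 + j250
|N| = √(400² + 1250²) ≈ 1312.4, ∠N ≈ 72.26°
|D| = √(250² + 250²) ≈ 353.55, ∠D ≈ 45.00°
|H| = 1312.4 / 353.55 ≈ 3.7121
Gain = 20 log₁₀(3.7121) ≈ 11.39 dB
∠H = 72.26° − 45.00° = 27.26°

ω = 8: 4.1 dB, 3.9°; ω = 250: 11.4 dB, 27.3°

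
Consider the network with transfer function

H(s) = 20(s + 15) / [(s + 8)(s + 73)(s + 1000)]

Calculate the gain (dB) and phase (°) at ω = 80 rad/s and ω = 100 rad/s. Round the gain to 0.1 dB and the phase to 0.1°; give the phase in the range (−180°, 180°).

ω = 80: -74.6 dB, -57.1°; ω = 100: -75.8 dB, -63.5°

At s = jω = j80:
zero (s+15): 15 + j80 → |·| = √(15²+80²) = √6625 ≈ 81.394, ∠ = arctan(80/15) ≈ 79.38°
pole (s+8): 8 + j80 → |·| = √(8²+80²) = √6464 ≈ 80.399, ∠ = arctan(80/8) ≈ 84.29°
pole (s+73): 73 + j80 → |·| = √(73²+80²) = √11729 ≈ 108.3, ∠ = arctan(80/73) ≈ 47.62°
pole (s+1000): 1000 + j80 → |·| = √(1000²+80²) = √1006400 ≈ 1003.2, ∠ = arctan(80/1000) ≈ 4.57°
|H| = 20 · 81.394 / 8.7351e+06 ≈ 0.00018636
Gain = 20 log₁₀(0.00018636) ≈ -74.59 dB
∠H = 79.38° − 136.48° = -57.10°

At s = jω = j100:
zero (s+15): 15 + j100 → |·| = √(15²+100²) = √10225 ≈ 101.12, ∠ = arctan(100/15) ≈ 81.47°
pole (s+8): 8 + j100 → |·| = √(8²+100²) = √10064 ≈ 100.32, ∠ = arctan(100/8) ≈ 85.43°
pole (s+73): 73 + j100 → |·| = √(73²+100²) = √15329 ≈ 123.81, ∠ = arctan(100/73) ≈ 53.87°
pole (s+1000): 1000 + j100 → |·| = √(1000²+100²) = √1010000 ≈ 1005, ∠ = arctan(100/1000) ≈ 5.71°
|H| = 20 · 101.12 / 1.2483e+07 ≈ 0.00016201
Gain = 20 log₁₀(0.00016201) ≈ -75.81 dB
∠H = 81.47° − 145.01° = -63.54°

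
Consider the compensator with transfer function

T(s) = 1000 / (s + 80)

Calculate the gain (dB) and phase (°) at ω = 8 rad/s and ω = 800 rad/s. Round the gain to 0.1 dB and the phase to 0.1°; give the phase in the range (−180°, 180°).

ω = 8: 21.9 dB, -5.7°; ω = 800: 1.9 dB, -84.3°

Substitute s = j8:
Numerator: 1000 = 1000 + j0
Denominator: (j8) + 80 = 80 + j8
|N| = √(1000² + 0²) ≈ 1000, ∠N ≈ 0.00°
|D| = √(80² + 8²) ≈ 80.399, ∠D ≈ 5.71°
|T| = 1000 / 80.399 ≈ 12.438
Gain = 20 log₁₀(12.438) ≈ 21.90 dB
∠T = 0.00° − 5.71° = -5.71°

Substitute s = j800:
Numerator: 1000 = 1000 + j0
Denominator: (j800) + 80 = 80 + j800
|N| = √(1000² + 0²) ≈ 1000, ∠N ≈ 0.00°
|D| = √(80² + 800²) ≈ 803.99, ∠D ≈ 84.29°
|T| = 1000 / 803.99 ≈ 1.2438
Gain = 20 log₁₀(1.2438) ≈ 1.90 dB
∠T = 0.00° − 84.29° = -84.29°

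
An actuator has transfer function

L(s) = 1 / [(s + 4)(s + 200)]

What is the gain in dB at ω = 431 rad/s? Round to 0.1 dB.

-106.2 dB

At s = jω = j431:
pole (s+4): 4 + j431 → |·| = √(4²+431²) = √185777 ≈ 431.02, ∠ = arctan(431/4) ≈ 89.47°
pole (s+200): 200 + j431 → |·| = √(200²+431²) = √225761 ≈ 475.14, ∠ = arctan(431/200) ≈ 65.11°
|L| = 1 / 2.0479e+05 ≈ 4.8831e-06
Gain = 20 log₁₀(4.8831e-06) ≈ -106.23 dB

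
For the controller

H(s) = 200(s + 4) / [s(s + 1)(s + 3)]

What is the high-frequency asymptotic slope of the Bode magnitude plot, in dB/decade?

-40 dB/decade

Each pole contributes −20 dB/decade at high frequency; each zero contributes +20 dB/decade.
Net: 1 zero(s) − 3 pole(s) → -40 dB/decade.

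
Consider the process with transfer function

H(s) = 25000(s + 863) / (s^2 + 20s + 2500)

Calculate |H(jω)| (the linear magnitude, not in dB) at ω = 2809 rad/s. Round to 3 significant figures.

At s = jω = j2809:
zero (s+863): 863 + j2809 → |·| = √(863²+2809²) = √8635250 ≈ 2938.6, ∠ = arctan(2809/863) ≈ 72.92°
quadratic: (j2809)² + 20·j2809 + 2500 = -7887981 + j56180 → |·| ≈ 7.8882e+06, ∠ ≈ 179.59°
|H| = 25000 · 2938.6 / 7.8882e+06 ≈ 9.3133

9.31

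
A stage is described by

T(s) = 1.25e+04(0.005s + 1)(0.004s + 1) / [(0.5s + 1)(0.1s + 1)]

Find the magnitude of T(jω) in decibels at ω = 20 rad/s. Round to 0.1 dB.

At ω = 20 rad/s:
zero (1 + j20·0.005) = 1 + j0.1 → |·| ≈ 1.005, ∠ ≈ 5.71°
zero (1 + j20·0.004) = 1 + j0.08 → |·| ≈ 1.0032, ∠ ≈ 4.57°
pole (1 + j20·0.5) = 1 + j10 → |·| ≈ 10.05, ∠ ≈ 84.29°
pole (1 + j20·0.1) = 1 + j2 → |·| ≈ 2.2361, ∠ ≈ 63.43°
|T| = 1.25e+04 · 1.005 · 1.0032 / (10.05 · 2.2361) ≈ 560.8
Gain = 20 log₁₀(560.8) ≈ 54.98 dB

55.0 dB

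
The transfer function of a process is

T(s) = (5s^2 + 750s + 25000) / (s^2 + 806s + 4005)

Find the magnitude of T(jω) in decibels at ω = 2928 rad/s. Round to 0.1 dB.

13.7 dB

Substitute s = j2928:
Numerator: 5(j2928)^2 + 750(j2928) + 25000 = -42840920 + j2196000
Denominator: (j2928)^2 + 806(j2928) + 4005 = -8569179 + j2359968
|N| = √(42840920² + 2196000²) ≈ 4.2897e+07, ∠N ≈ 177.07°
|D| = √(8569179² + 2359968²) ≈ 8.8882e+06, ∠D ≈ 164.60°
|T| = 4.2897e+07 / 8.8882e+06 ≈ 4.8263
Gain = 20 log₁₀(4.8263) ≈ 13.67 dB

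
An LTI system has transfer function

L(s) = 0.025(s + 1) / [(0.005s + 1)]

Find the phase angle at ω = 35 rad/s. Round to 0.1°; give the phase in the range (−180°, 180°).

At ω = 35 rad/s:
zero (1 + j35·1) = 1 + j35 → |·| ≈ 35.014, ∠ ≈ 88.36°
pole (1 + j35·0.005) = 1 + j0.175 → |·| ≈ 1.0152, ∠ ≈ 9.93°
∠L = (88.36°) − (9.93°) = 78.43°

78.4°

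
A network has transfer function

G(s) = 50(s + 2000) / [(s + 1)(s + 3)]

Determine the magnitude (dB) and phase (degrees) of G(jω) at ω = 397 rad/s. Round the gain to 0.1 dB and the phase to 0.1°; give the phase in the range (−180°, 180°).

-3.8 dB, -168.2°

At s = jω = j397:
zero (s+2000): 2000 + j397 → |·| = √(2000²+397²) = √4157609 ≈ 2039, ∠ = arctan(397/2000) ≈ 11.23°
pole (s+1): 1 + j397 → |·| = √(1²+397²) = √157610 ≈ 397, ∠ = arctan(397/1) ≈ 89.86°
pole (s+3): 3 + j397 → |·| = √(3²+397²) = √157618 ≈ 397.01, ∠ = arctan(397/3) ≈ 89.57°
|G| = 50 · 2039 / 1.5761e+05 ≈ 0.64685
Gain = 20 log₁₀(0.64685) ≈ -3.78 dB
∠G = 11.23° − 179.43° = -168.20°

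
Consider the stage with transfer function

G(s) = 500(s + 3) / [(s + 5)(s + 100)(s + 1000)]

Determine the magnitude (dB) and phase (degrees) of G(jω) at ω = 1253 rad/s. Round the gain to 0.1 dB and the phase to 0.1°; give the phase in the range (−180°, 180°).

-72.1 dB, -136.8°

At s = jω = j1253:
zero (s+3): 3 + j1253 → |·| = √(3²+1253²) = √1570018 ≈ 1253, ∠ = arctan(1253/3) ≈ 89.86°
pole (s+5): 5 + j1253 → |·| = √(5²+1253²) = √1570034 ≈ 1253, ∠ = arctan(1253/5) ≈ 89.77°
pole (s+100): 100 + j1253 → |·| = √(100²+1253²) = √1580009 ≈ 1257, ∠ = arctan(1253/100) ≈ 85.44°
pole (s+1000): 1000 + j1253 → |·| = √(1000²+1253²) = √2570009 ≈ 1603.1, ∠ = arctan(1253/1000) ≈ 51.41°
|G| = 500 · 1253 / 2.5249e+09 ≈ 0.00024813
Gain = 20 log₁₀(0.00024813) ≈ -72.11 dB
∠G = 89.86° − 226.62° = -136.76°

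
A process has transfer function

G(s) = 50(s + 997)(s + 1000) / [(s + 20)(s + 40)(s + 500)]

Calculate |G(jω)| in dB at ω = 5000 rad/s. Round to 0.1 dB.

At s = jω = j5000:
zero (s+997): 997 + j5000 → |·| = √(997²+5000²) = √25994009 ≈ 5098.4, ∠ = arctan(5000/997) ≈ 78.72°
zero (s+1000): 1000 + j5000 → |·| = √(1000²+5000²) = √26000000 ≈ 5099, ∠ = arctan(5000/1000) ≈ 78.69°
pole (s+20): 20 + j5000 → |·| = √(20²+5000²) = √25000400 ≈ 5000, ∠ = arctan(5000/20) ≈ 89.77°
pole (s+40): 40 + j5000 → |·| = √(40²+5000²) = √25001600 ≈ 5000.2, ∠ = arctan(5000/40) ≈ 89.54°
pole (s+500): 500 + j5000 → |·| = √(500²+5000²) = √25250000 ≈ 5024.9, ∠ = arctan(5000/500) ≈ 84.29°
|G| = 50 · 2.5997e+07 / 1.2563e+11 ≈ 0.010347
Gain = 20 log₁₀(0.010347) ≈ -39.70 dB

-39.7 dB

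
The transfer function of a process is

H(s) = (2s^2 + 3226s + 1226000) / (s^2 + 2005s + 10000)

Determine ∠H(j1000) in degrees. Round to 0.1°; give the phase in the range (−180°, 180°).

Substitute s = j1000:
Numerator: 2(j1000)^2 + 3226(j1000) + 1226000 = -774000 + j3226000
Denominator: (j1000)^2 + 2005(j1000) + 10000 = -990000 + j2005000
|N| = √(774000² + 3226000²) ≈ 3.3176e+06, ∠N ≈ 103.49°
|D| = √(990000² + 2005000²) ≈ 2.2361e+06, ∠D ≈ 116.28°
∠H = 103.49° − 116.28° = -12.79°

-12.8°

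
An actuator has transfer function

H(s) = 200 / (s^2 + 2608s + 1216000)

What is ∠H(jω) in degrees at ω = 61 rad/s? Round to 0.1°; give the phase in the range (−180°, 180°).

-7.5°

Substitute s = j61:
Numerator: 200 = 200 + j0
Denominator: (j61)^2 + 2608(j61) + 1216000 = 1212279 + j159088
|N| = √(200² + 0²) ≈ 200, ∠N ≈ 0.00°
|D| = √(1212279² + 159088²) ≈ 1.2227e+06, ∠D ≈ 7.48°
∠H = 0.00° − 7.48° = -7.48°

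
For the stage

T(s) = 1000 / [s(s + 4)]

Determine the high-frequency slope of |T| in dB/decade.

Each pole contributes −20 dB/decade at high frequency; each zero contributes +20 dB/decade.
Net: 0 zero(s) − 2 pole(s) → -40 dB/decade.

-40 dB/decade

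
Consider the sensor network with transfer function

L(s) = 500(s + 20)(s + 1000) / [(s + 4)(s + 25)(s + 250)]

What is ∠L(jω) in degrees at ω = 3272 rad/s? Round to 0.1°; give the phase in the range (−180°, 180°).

At s = jω = j3272:
zero (s+20): 20 + j3272 → |·| = √(20²+3272²) = √10706384 ≈ 3272.1, ∠ = arctan(3272/20) ≈ 89.65°
zero (s+1000): 1000 + j3272 → |·| = √(1000²+3272²) = √11705984 ≈ 3421.4, ∠ = arctan(3272/1000) ≈ 73.01°
pole (s+4): 4 + j3272 → |·| = √(4²+3272²) = √10706000 ≈ 3272, ∠ = arctan(3272/4) ≈ 89.93°
pole (s+25): 25 + j3272 → |·| = √(25²+3272²) = √10706609 ≈ 3272.1, ∠ = arctan(3272/25) ≈ 89.56°
pole (s+250): 250 + j3272 → |·| = √(250²+3272²) = √10768484 ≈ 3281.5, ∠ = arctan(3272/250) ≈ 85.63°
∠L = 162.66° − 265.12° = -102.46°

-102.5°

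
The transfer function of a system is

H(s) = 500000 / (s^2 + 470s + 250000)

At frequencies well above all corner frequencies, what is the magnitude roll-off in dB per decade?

-40 dB/decade

Each pole contributes −20 dB/decade at high frequency; each zero contributes +20 dB/decade.
Net: 0 zero(s) − 2 pole(s) → -40 dB/decade.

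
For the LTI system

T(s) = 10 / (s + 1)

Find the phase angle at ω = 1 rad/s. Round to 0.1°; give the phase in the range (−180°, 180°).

Substitute s = j1:
Numerator: 10 = 10 + j0
Denominator: (j1) + 1 = 1 + j1
|N| = √(10² + 0²) ≈ 10, ∠N ≈ 0.00°
|D| = √(1² + 1²) ≈ 1.4142, ∠D ≈ 45.00°
∠T = 0.00° − 45.00° = -45.00°

-45.0°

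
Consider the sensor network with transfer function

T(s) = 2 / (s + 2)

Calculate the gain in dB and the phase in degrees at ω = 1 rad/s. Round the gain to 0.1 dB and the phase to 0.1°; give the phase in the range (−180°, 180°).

Substitute s = j1:
Numerator: 2 = 2 + j0
Denominator: (j1) + 2 = 2 + j1
|N| = √(2² + 0²) ≈ 2, ∠N ≈ 0.00°
|D| = √(2² + 1²) ≈ 2.2361, ∠D ≈ 26.57°
|T| = 2 / 2.2361 ≈ 0.89441
Gain = 20 log₁₀(0.89441) ≈ -0.97 dB
∠T = 0.00° − 26.57° = -26.57°

-1.0 dB, -26.6°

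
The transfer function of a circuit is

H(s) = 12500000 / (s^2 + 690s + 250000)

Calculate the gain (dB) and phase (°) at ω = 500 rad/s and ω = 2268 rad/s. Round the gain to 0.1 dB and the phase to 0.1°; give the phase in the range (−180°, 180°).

At s = jω = j500:
quadratic: (j500)² + 690·j500 + 250000 = 0 + j345000 → |·| ≈ 3.45e+05, ∠ ≈ 90.00°
|H| = 12500000 / 3.45e+05 ≈ 36.232
Gain = 20 log₁₀(36.232) ≈ 31.18 dB
∠H = 0.00° − 90.00° = -90.00°

At s = jω = j2268:
quadratic: (j2268)² + 690·j2268 + 250000 = -4893824 + j1564920 → |·| ≈ 5.1379e+06, ∠ ≈ 162.27°
|H| = 12500000 / 5.1379e+06 ≈ 2.4329
Gain = 20 log₁₀(2.4329) ≈ 7.72 dB
∠H = 0.00° − 162.27° = -162.27°

ω = 500: 31.2 dB, -90.0°; ω = 2268: 7.7 dB, -162.3°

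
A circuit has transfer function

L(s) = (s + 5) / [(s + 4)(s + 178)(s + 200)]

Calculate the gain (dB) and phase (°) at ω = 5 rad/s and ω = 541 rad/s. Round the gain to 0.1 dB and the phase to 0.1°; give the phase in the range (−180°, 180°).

At s = jω = j5:
zero (s+5): 5 + j5 → |·| = √(5²+5²) = √50 ≈ 7.0711, ∠ = arctan(5/5) ≈ 45.00°
pole (s+4): 4 + j5 → |·| = √(4²+5²) = √41 ≈ 6.4031, ∠ = arctan(5/4) ≈ 51.34°
pole (s+178): 178 + j5 → |·| = √(178²+5²) = √31709 ≈ 178.07, ∠ = arctan(5/178) ≈ 1.61°
pole (s+200): 200 + j5 → |·| = √(200²+5²) = √40025 ≈ 200.06, ∠ = arctan(5/200) ≈ 1.43°
|L| = 1 · 7.0711 / 2.2811e+05 ≈ 3.0999e-05
Gain = 20 log₁₀(3.0999e-05) ≈ -90.17 dB
∠L = 45.00° − 54.38° = -9.38°

At s = jω = j541:
zero (s+5): 5 + j541 → |·| = √(5²+541²) = √292706 ≈ 541.02, ∠ = arctan(541/5) ≈ 89.47°
pole (s+4): 4 + j541 → |·| = √(4²+541²) = √292697 ≈ 541.01, ∠ = arctan(541/4) ≈ 89.58°
pole (s+178): 178 + j541 → |·| = √(178²+541²) = √324365 ≈ 569.53, ∠ = arctan(541/178) ≈ 71.79°
pole (s+200): 200 + j541 → |·| = √(200²+541²) = √332681 ≈ 576.79, ∠ = arctan(541/200) ≈ 69.71°
|L| = 1 · 541.02 / 1.7772e+08 ≈ 3.0442e-06
Gain = 20 log₁₀(3.0442e-06) ≈ -110.33 dB
∠L = 89.47° − 231.08° = -141.61°

ω = 5: -90.2 dB, -9.4°; ω = 541: -110.3 dB, -141.6°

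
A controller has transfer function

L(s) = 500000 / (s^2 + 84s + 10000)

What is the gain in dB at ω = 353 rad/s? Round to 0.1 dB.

12.5 dB

At s = jω = j353:
quadratic: (j353)² + 84·j353 + 10000 = -114609 + j29652 → |·| ≈ 1.1838e+05, ∠ ≈ 165.49°
|L| = 500000 / 1.1838e+05 ≈ 4.2237
Gain = 20 log₁₀(4.2237) ≈ 12.51 dB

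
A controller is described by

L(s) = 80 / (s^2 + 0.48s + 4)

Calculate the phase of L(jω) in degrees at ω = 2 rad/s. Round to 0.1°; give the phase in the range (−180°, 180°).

-90.0°

At s = jω = j2:
quadratic: (j2)² + 0.48·j2 + 4 = 0 + j0.96 → |·| ≈ 0.96, ∠ ≈ 90.00°
∠L = 0.00° − 90.00° = -90.00°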